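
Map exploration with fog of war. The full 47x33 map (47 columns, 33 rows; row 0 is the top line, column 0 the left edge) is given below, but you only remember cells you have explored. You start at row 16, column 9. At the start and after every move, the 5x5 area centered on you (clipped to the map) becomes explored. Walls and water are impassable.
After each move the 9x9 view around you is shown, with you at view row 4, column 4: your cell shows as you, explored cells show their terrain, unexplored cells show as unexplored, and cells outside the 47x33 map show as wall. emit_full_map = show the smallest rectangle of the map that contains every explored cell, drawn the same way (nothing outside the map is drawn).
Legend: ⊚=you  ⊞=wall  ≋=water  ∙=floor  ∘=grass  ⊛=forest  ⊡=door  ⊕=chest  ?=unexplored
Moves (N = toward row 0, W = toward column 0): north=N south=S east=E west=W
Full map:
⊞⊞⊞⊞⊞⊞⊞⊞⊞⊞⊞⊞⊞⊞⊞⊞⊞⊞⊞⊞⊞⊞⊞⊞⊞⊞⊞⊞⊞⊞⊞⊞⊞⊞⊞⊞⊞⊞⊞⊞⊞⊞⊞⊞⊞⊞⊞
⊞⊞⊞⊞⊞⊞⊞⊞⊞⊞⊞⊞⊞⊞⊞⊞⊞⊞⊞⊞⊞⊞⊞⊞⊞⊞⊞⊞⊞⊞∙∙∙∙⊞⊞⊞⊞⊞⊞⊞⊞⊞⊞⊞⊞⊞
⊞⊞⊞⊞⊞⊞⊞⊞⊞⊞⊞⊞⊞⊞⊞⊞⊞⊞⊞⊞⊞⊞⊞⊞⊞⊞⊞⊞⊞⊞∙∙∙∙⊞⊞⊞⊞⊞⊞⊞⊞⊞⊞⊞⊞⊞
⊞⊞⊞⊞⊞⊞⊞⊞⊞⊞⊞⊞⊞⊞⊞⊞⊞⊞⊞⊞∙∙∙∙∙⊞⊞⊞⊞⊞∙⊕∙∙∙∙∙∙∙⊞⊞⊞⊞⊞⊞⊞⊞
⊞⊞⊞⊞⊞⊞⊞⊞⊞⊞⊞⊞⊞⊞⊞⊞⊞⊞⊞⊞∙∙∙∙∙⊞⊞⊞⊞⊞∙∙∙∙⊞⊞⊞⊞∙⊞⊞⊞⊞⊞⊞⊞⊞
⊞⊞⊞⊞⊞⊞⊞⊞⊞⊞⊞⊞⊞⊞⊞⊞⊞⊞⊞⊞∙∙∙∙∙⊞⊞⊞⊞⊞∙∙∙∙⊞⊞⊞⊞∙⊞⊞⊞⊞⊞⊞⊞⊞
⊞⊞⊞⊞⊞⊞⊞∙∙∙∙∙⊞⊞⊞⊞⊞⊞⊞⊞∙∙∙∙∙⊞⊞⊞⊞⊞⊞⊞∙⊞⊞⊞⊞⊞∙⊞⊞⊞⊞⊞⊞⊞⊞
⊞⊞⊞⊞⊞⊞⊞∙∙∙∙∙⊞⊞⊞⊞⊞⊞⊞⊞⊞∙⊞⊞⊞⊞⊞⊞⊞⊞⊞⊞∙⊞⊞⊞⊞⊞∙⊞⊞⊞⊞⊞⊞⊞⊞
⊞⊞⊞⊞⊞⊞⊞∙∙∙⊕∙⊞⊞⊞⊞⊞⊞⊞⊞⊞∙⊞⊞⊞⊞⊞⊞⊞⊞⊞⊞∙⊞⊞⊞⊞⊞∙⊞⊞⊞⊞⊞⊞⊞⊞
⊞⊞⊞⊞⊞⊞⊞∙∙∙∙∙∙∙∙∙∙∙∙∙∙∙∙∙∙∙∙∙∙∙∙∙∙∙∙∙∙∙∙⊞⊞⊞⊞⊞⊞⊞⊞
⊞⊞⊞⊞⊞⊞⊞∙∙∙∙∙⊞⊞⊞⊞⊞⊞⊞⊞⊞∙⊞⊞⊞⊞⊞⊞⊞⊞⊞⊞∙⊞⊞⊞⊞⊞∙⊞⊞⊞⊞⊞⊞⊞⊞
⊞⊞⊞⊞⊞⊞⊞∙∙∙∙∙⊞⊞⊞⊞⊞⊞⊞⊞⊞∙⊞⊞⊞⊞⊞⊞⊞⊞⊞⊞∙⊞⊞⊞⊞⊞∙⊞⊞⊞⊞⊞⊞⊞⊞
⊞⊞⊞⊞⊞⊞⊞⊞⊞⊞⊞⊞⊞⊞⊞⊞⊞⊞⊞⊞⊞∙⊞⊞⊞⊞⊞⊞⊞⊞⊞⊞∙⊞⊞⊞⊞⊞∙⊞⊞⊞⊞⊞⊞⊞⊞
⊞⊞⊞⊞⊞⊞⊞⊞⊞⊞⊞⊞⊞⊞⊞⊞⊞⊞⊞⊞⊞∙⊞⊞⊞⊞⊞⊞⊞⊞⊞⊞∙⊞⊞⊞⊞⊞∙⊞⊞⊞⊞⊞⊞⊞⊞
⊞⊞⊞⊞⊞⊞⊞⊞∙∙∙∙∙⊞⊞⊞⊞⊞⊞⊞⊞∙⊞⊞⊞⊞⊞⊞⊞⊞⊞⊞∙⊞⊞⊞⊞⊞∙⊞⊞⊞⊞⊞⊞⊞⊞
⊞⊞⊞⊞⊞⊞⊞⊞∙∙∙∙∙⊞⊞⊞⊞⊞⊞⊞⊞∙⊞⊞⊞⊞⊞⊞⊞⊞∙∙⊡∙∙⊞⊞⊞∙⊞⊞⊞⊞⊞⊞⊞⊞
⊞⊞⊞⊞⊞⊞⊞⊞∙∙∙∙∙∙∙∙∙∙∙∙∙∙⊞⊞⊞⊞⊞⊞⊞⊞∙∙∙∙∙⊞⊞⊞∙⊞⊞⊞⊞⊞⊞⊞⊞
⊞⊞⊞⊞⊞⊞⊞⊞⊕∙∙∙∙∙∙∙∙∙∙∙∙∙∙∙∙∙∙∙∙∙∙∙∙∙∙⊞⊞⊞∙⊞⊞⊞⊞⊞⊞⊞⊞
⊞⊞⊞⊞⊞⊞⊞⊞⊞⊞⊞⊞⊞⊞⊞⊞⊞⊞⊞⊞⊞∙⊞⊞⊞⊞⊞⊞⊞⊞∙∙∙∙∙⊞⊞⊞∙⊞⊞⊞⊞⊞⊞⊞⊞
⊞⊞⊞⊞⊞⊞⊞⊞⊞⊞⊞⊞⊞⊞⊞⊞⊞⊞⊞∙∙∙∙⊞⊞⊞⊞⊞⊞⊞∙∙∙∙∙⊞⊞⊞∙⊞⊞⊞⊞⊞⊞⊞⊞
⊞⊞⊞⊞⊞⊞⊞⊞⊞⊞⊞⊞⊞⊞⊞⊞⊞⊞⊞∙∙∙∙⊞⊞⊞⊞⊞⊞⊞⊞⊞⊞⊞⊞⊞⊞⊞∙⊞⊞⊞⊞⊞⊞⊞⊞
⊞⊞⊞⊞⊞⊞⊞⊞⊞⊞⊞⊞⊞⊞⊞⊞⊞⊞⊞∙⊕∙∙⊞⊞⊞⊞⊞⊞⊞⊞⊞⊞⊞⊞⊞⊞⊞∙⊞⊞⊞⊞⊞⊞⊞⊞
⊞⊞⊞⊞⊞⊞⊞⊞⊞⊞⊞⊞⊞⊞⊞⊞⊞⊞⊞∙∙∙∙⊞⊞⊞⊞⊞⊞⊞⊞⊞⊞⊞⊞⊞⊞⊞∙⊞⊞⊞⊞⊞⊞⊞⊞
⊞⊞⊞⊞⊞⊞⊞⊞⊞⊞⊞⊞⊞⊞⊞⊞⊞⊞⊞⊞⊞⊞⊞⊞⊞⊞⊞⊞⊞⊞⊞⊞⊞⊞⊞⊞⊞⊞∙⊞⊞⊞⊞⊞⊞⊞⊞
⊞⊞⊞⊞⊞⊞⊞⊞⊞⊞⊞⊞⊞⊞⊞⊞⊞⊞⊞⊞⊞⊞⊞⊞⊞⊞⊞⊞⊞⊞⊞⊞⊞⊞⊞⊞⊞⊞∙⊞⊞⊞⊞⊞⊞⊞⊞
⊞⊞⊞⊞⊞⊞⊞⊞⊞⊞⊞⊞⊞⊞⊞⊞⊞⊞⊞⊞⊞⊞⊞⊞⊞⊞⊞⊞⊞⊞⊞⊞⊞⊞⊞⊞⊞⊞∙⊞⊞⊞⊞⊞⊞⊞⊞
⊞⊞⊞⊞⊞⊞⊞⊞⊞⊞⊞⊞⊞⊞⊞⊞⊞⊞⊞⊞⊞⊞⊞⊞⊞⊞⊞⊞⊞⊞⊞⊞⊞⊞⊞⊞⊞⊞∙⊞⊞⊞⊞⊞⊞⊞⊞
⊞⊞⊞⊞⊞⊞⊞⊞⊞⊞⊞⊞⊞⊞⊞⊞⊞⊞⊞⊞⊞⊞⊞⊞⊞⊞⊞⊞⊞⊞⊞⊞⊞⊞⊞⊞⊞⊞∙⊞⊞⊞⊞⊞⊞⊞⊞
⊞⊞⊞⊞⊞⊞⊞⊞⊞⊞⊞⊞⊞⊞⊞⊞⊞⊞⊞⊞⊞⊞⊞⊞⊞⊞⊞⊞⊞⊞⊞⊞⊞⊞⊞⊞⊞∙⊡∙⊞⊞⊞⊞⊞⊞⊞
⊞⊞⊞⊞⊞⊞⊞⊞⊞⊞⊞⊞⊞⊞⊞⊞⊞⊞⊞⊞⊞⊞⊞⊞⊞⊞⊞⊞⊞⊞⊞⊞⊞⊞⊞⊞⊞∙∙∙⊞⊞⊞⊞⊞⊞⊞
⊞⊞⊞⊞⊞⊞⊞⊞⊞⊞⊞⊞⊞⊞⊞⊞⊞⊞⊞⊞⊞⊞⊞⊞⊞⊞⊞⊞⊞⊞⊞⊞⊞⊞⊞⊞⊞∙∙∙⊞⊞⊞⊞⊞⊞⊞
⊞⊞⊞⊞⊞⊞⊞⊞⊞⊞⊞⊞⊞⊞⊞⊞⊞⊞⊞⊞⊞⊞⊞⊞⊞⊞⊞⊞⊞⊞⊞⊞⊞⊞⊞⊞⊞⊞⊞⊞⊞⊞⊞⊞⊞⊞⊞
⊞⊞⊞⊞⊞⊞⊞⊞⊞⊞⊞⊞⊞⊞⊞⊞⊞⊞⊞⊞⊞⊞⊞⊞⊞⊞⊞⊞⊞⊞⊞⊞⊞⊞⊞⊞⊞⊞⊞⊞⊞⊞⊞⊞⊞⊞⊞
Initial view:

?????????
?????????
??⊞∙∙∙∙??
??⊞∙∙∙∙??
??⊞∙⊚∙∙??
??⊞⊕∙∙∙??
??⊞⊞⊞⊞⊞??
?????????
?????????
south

?????????
??⊞∙∙∙∙??
??⊞∙∙∙∙??
??⊞∙∙∙∙??
??⊞⊕⊚∙∙??
??⊞⊞⊞⊞⊞??
??⊞⊞⊞⊞⊞??
?????????
?????????

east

?????????
?⊞∙∙∙∙???
?⊞∙∙∙∙∙??
?⊞∙∙∙∙∙??
?⊞⊕∙⊚∙∙??
?⊞⊞⊞⊞⊞⊞??
?⊞⊞⊞⊞⊞⊞??
?????????
?????????

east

?????????
⊞∙∙∙∙????
⊞∙∙∙∙∙⊞??
⊞∙∙∙∙∙∙??
⊞⊕∙∙⊚∙∙??
⊞⊞⊞⊞⊞⊞⊞??
⊞⊞⊞⊞⊞⊞⊞??
?????????
?????????

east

?????????
∙∙∙∙?????
∙∙∙∙∙⊞⊞??
∙∙∙∙∙∙∙??
⊕∙∙∙⊚∙∙??
⊞⊞⊞⊞⊞⊞⊞??
⊞⊞⊞⊞⊞⊞⊞??
?????????
?????????

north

?????????
?????????
∙∙∙∙∙⊞⊞??
∙∙∙∙∙⊞⊞??
∙∙∙∙⊚∙∙??
⊕∙∙∙∙∙∙??
⊞⊞⊞⊞⊞⊞⊞??
⊞⊞⊞⊞⊞⊞⊞??
?????????

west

?????????
?????????
⊞∙∙∙∙∙⊞⊞?
⊞∙∙∙∙∙⊞⊞?
⊞∙∙∙⊚∙∙∙?
⊞⊕∙∙∙∙∙∙?
⊞⊞⊞⊞⊞⊞⊞⊞?
⊞⊞⊞⊞⊞⊞⊞⊞?
?????????

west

?????????
?????????
?⊞∙∙∙∙∙⊞⊞
?⊞∙∙∙∙∙⊞⊞
?⊞∙∙⊚∙∙∙∙
?⊞⊕∙∙∙∙∙∙
?⊞⊞⊞⊞⊞⊞⊞⊞
?⊞⊞⊞⊞⊞⊞⊞⊞
?????????

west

?????????
?????????
??⊞∙∙∙∙∙⊞
??⊞∙∙∙∙∙⊞
??⊞∙⊚∙∙∙∙
??⊞⊕∙∙∙∙∙
??⊞⊞⊞⊞⊞⊞⊞
??⊞⊞⊞⊞⊞⊞⊞
?????????

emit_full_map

⊞∙∙∙∙∙⊞⊞
⊞∙∙∙∙∙⊞⊞
⊞∙⊚∙∙∙∙∙
⊞⊕∙∙∙∙∙∙
⊞⊞⊞⊞⊞⊞⊞⊞
⊞⊞⊞⊞⊞⊞⊞⊞

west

?????????
?????????
??⊞⊞∙∙∙∙∙
??⊞⊞∙∙∙∙∙
??⊞⊞⊚∙∙∙∙
??⊞⊞⊕∙∙∙∙
??⊞⊞⊞⊞⊞⊞⊞
???⊞⊞⊞⊞⊞⊞
?????????

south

?????????
??⊞⊞∙∙∙∙∙
??⊞⊞∙∙∙∙∙
??⊞⊞∙∙∙∙∙
??⊞⊞⊚∙∙∙∙
??⊞⊞⊞⊞⊞⊞⊞
??⊞⊞⊞⊞⊞⊞⊞
?????????
?????????

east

?????????
?⊞⊞∙∙∙∙∙⊞
?⊞⊞∙∙∙∙∙⊞
?⊞⊞∙∙∙∙∙∙
?⊞⊞⊕⊚∙∙∙∙
?⊞⊞⊞⊞⊞⊞⊞⊞
?⊞⊞⊞⊞⊞⊞⊞⊞
?????????
?????????

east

?????????
⊞⊞∙∙∙∙∙⊞⊞
⊞⊞∙∙∙∙∙⊞⊞
⊞⊞∙∙∙∙∙∙∙
⊞⊞⊕∙⊚∙∙∙∙
⊞⊞⊞⊞⊞⊞⊞⊞⊞
⊞⊞⊞⊞⊞⊞⊞⊞⊞
?????????
?????????

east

?????????
⊞∙∙∙∙∙⊞⊞?
⊞∙∙∙∙∙⊞⊞?
⊞∙∙∙∙∙∙∙?
⊞⊕∙∙⊚∙∙∙?
⊞⊞⊞⊞⊞⊞⊞⊞?
⊞⊞⊞⊞⊞⊞⊞⊞?
?????????
?????????

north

?????????
?????????
⊞∙∙∙∙∙⊞⊞?
⊞∙∙∙∙∙⊞⊞?
⊞∙∙∙⊚∙∙∙?
⊞⊕∙∙∙∙∙∙?
⊞⊞⊞⊞⊞⊞⊞⊞?
⊞⊞⊞⊞⊞⊞⊞⊞?
?????????

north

?????????
?????????
??⊞⊞⊞⊞⊞??
⊞∙∙∙∙∙⊞⊞?
⊞∙∙∙⊚∙⊞⊞?
⊞∙∙∙∙∙∙∙?
⊞⊕∙∙∙∙∙∙?
⊞⊞⊞⊞⊞⊞⊞⊞?
⊞⊞⊞⊞⊞⊞⊞⊞?

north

?????????
?????????
??⊞⊞⊞⊞⊞??
??⊞⊞⊞⊞⊞??
⊞∙∙∙⊚∙⊞⊞?
⊞∙∙∙∙∙⊞⊞?
⊞∙∙∙∙∙∙∙?
⊞⊕∙∙∙∙∙∙?
⊞⊞⊞⊞⊞⊞⊞⊞?

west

?????????
?????????
??⊞⊞⊞⊞⊞⊞?
??⊞⊞⊞⊞⊞⊞?
⊞⊞∙∙⊚∙∙⊞⊞
⊞⊞∙∙∙∙∙⊞⊞
⊞⊞∙∙∙∙∙∙∙
⊞⊞⊕∙∙∙∙∙∙
⊞⊞⊞⊞⊞⊞⊞⊞⊞

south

?????????
??⊞⊞⊞⊞⊞⊞?
??⊞⊞⊞⊞⊞⊞?
⊞⊞∙∙∙∙∙⊞⊞
⊞⊞∙∙⊚∙∙⊞⊞
⊞⊞∙∙∙∙∙∙∙
⊞⊞⊕∙∙∙∙∙∙
⊞⊞⊞⊞⊞⊞⊞⊞⊞
⊞⊞⊞⊞⊞⊞⊞⊞⊞

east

?????????
?⊞⊞⊞⊞⊞⊞??
?⊞⊞⊞⊞⊞⊞??
⊞∙∙∙∙∙⊞⊞?
⊞∙∙∙⊚∙⊞⊞?
⊞∙∙∙∙∙∙∙?
⊞⊕∙∙∙∙∙∙?
⊞⊞⊞⊞⊞⊞⊞⊞?
⊞⊞⊞⊞⊞⊞⊞⊞?

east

?????????
⊞⊞⊞⊞⊞⊞???
⊞⊞⊞⊞⊞⊞⊞??
∙∙∙∙∙⊞⊞??
∙∙∙∙⊚⊞⊞??
∙∙∙∙∙∙∙??
⊕∙∙∙∙∙∙??
⊞⊞⊞⊞⊞⊞⊞??
⊞⊞⊞⊞⊞⊞⊞??

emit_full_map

??⊞⊞⊞⊞⊞⊞?
??⊞⊞⊞⊞⊞⊞⊞
⊞⊞∙∙∙∙∙⊞⊞
⊞⊞∙∙∙∙⊚⊞⊞
⊞⊞∙∙∙∙∙∙∙
⊞⊞⊕∙∙∙∙∙∙
⊞⊞⊞⊞⊞⊞⊞⊞⊞
⊞⊞⊞⊞⊞⊞⊞⊞⊞

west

?????????
?⊞⊞⊞⊞⊞⊞??
?⊞⊞⊞⊞⊞⊞⊞?
⊞∙∙∙∙∙⊞⊞?
⊞∙∙∙⊚∙⊞⊞?
⊞∙∙∙∙∙∙∙?
⊞⊕∙∙∙∙∙∙?
⊞⊞⊞⊞⊞⊞⊞⊞?
⊞⊞⊞⊞⊞⊞⊞⊞?

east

?????????
⊞⊞⊞⊞⊞⊞???
⊞⊞⊞⊞⊞⊞⊞??
∙∙∙∙∙⊞⊞??
∙∙∙∙⊚⊞⊞??
∙∙∙∙∙∙∙??
⊕∙∙∙∙∙∙??
⊞⊞⊞⊞⊞⊞⊞??
⊞⊞⊞⊞⊞⊞⊞??

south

⊞⊞⊞⊞⊞⊞???
⊞⊞⊞⊞⊞⊞⊞??
∙∙∙∙∙⊞⊞??
∙∙∙∙∙⊞⊞??
∙∙∙∙⊚∙∙??
⊕∙∙∙∙∙∙??
⊞⊞⊞⊞⊞⊞⊞??
⊞⊞⊞⊞⊞⊞⊞??
?????????

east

⊞⊞⊞⊞⊞????
⊞⊞⊞⊞⊞⊞???
∙∙∙∙⊞⊞⊞??
∙∙∙∙⊞⊞⊞??
∙∙∙∙⊚∙∙??
∙∙∙∙∙∙∙??
⊞⊞⊞⊞⊞⊞⊞??
⊞⊞⊞⊞⊞⊞???
?????????

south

⊞⊞⊞⊞⊞⊞???
∙∙∙∙⊞⊞⊞??
∙∙∙∙⊞⊞⊞??
∙∙∙∙∙∙∙??
∙∙∙∙⊚∙∙??
⊞⊞⊞⊞⊞⊞⊞??
⊞⊞⊞⊞⊞⊞⊞??
?????????
?????????

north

⊞⊞⊞⊞⊞????
⊞⊞⊞⊞⊞⊞???
∙∙∙∙⊞⊞⊞??
∙∙∙∙⊞⊞⊞??
∙∙∙∙⊚∙∙??
∙∙∙∙∙∙∙??
⊞⊞⊞⊞⊞⊞⊞??
⊞⊞⊞⊞⊞⊞⊞??
?????????

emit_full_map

??⊞⊞⊞⊞⊞⊞??
??⊞⊞⊞⊞⊞⊞⊞?
⊞⊞∙∙∙∙∙⊞⊞⊞
⊞⊞∙∙∙∙∙⊞⊞⊞
⊞⊞∙∙∙∙∙⊚∙∙
⊞⊞⊕∙∙∙∙∙∙∙
⊞⊞⊞⊞⊞⊞⊞⊞⊞⊞
⊞⊞⊞⊞⊞⊞⊞⊞⊞⊞

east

⊞⊞⊞⊞?????
⊞⊞⊞⊞⊞????
∙∙∙⊞⊞⊞⊞??
∙∙∙⊞⊞⊞⊞??
∙∙∙∙⊚∙∙??
∙∙∙∙∙∙∙??
⊞⊞⊞⊞⊞⊞⊞??
⊞⊞⊞⊞⊞⊞???
?????????

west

⊞⊞⊞⊞⊞????
⊞⊞⊞⊞⊞⊞???
∙∙∙∙⊞⊞⊞⊞?
∙∙∙∙⊞⊞⊞⊞?
∙∙∙∙⊚∙∙∙?
∙∙∙∙∙∙∙∙?
⊞⊞⊞⊞⊞⊞⊞⊞?
⊞⊞⊞⊞⊞⊞⊞??
?????????

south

⊞⊞⊞⊞⊞⊞???
∙∙∙∙⊞⊞⊞⊞?
∙∙∙∙⊞⊞⊞⊞?
∙∙∙∙∙∙∙∙?
∙∙∙∙⊚∙∙∙?
⊞⊞⊞⊞⊞⊞⊞⊞?
⊞⊞⊞⊞⊞⊞⊞??
?????????
?????????

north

⊞⊞⊞⊞⊞????
⊞⊞⊞⊞⊞⊞???
∙∙∙∙⊞⊞⊞⊞?
∙∙∙∙⊞⊞⊞⊞?
∙∙∙∙⊚∙∙∙?
∙∙∙∙∙∙∙∙?
⊞⊞⊞⊞⊞⊞⊞⊞?
⊞⊞⊞⊞⊞⊞⊞??
?????????

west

⊞⊞⊞⊞⊞⊞???
⊞⊞⊞⊞⊞⊞⊞??
∙∙∙∙∙⊞⊞⊞⊞
∙∙∙∙∙⊞⊞⊞⊞
∙∙∙∙⊚∙∙∙∙
⊕∙∙∙∙∙∙∙∙
⊞⊞⊞⊞⊞⊞⊞⊞⊞
⊞⊞⊞⊞⊞⊞⊞⊞?
?????????

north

?????????
⊞⊞⊞⊞⊞⊞???
⊞⊞⊞⊞⊞⊞⊞??
∙∙∙∙∙⊞⊞⊞⊞
∙∙∙∙⊚⊞⊞⊞⊞
∙∙∙∙∙∙∙∙∙
⊕∙∙∙∙∙∙∙∙
⊞⊞⊞⊞⊞⊞⊞⊞⊞
⊞⊞⊞⊞⊞⊞⊞⊞?

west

?????????
?⊞⊞⊞⊞⊞⊞??
?⊞⊞⊞⊞⊞⊞⊞?
⊞∙∙∙∙∙⊞⊞⊞
⊞∙∙∙⊚∙⊞⊞⊞
⊞∙∙∙∙∙∙∙∙
⊞⊕∙∙∙∙∙∙∙
⊞⊞⊞⊞⊞⊞⊞⊞⊞
⊞⊞⊞⊞⊞⊞⊞⊞⊞

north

?????????
?????????
?⊞⊞⊞⊞⊞⊞??
?⊞⊞⊞⊞⊞⊞⊞?
⊞∙∙∙⊚∙⊞⊞⊞
⊞∙∙∙∙∙⊞⊞⊞
⊞∙∙∙∙∙∙∙∙
⊞⊕∙∙∙∙∙∙∙
⊞⊞⊞⊞⊞⊞⊞⊞⊞

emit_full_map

??⊞⊞⊞⊞⊞⊞???
??⊞⊞⊞⊞⊞⊞⊞??
⊞⊞∙∙∙⊚∙⊞⊞⊞⊞
⊞⊞∙∙∙∙∙⊞⊞⊞⊞
⊞⊞∙∙∙∙∙∙∙∙∙
⊞⊞⊕∙∙∙∙∙∙∙∙
⊞⊞⊞⊞⊞⊞⊞⊞⊞⊞⊞
⊞⊞⊞⊞⊞⊞⊞⊞⊞⊞?


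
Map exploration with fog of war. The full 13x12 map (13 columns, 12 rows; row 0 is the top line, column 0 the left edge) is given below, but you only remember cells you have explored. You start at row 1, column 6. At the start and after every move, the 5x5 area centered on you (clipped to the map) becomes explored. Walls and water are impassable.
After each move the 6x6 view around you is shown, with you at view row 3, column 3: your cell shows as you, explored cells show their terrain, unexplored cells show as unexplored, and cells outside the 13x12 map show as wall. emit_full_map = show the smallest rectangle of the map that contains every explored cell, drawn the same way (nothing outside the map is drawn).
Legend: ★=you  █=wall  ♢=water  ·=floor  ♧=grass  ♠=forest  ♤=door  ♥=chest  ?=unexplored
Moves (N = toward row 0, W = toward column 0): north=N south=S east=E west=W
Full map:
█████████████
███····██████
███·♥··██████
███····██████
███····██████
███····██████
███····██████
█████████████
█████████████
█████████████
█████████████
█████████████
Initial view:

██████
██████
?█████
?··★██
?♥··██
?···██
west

██████
██████
?█████
?··★·█
?·♥··█
?····█

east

██████
██████
██████
···★██
·♥··██
····██

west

██████
██████
?█████
?··★·█
?·♥··█
?····█

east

██████
██████
██████
···★██
·♥··██
····██


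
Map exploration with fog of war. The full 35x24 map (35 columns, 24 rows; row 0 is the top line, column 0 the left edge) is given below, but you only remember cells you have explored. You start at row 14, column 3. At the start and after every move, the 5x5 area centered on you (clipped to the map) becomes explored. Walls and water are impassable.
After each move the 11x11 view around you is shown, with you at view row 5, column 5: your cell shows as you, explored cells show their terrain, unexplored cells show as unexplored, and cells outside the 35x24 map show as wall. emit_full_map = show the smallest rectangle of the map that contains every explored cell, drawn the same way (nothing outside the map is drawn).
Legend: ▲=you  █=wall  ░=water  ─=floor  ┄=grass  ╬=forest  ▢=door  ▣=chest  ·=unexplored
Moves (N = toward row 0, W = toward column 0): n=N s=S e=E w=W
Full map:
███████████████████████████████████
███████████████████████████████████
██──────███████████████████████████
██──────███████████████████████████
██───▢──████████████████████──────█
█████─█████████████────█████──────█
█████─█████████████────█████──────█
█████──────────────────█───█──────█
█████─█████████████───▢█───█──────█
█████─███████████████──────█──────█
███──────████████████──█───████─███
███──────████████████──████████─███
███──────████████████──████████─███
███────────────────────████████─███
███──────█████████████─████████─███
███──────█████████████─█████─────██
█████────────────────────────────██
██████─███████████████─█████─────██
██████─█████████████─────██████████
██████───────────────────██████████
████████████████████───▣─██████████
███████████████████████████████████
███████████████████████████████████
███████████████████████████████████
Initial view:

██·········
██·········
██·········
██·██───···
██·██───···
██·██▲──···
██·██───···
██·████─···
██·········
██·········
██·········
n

██·········
██·········
██·········
██·██───···
██·██───···
██·██▲──···
██·██───···
██·██───···
██·████─···
██·········
██·········

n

██·········
██·········
██·········
██·██───···
██·██───···
██·██▲──···
██·██───···
██·██───···
██·██───···
██·████─···
██·········

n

██·········
██·········
██·········
██·████─···
██·██───···
██·██▲──···
██·██───···
██·██───···
██·██───···
██·██───···
██·████─···

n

██·········
██·········
██·········
██·████─···
██·████─···
██·██▲──···
██·██───···
██·██───···
██·██───···
██·██───···
██·██───···

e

█··········
█··········
█··········
█·████─█···
█·████─█···
█·██─▲──···
█·██────···
█·██────···
█·██───····
█·██───····
█·██───····

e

···········
···········
···········
·████─██···
·████─██···
·██──▲──···
·██─────···
·██─────···
·██───·····
·██───·····
·██───·····

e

···········
···········
···········
████─███···
████─███···
██───▲──···
██──────···
██──────···
██───······
██───······
██───······

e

···········
···········
···········
███─████···
███─████···
█────▲─█···
█──────█···
█──────█···
█───·······
█───·······
█───·······

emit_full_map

████─████
████─████
██────▲─█
██──────█
██──────█
██───····
██───····
██───····
████─····

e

···········
···········
···········
██─█████···
██─█████···
─────▲██···
──────██···
──────██···
───········
───········
───········

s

···········
···········
██─█████···
██─█████···
──────██···
─────▲██···
──────██···
────────···
───········
───········
██─········

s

···········
██─█████···
██─█████···
──────██···
──────██···
─────▲██···
────────···
──────██···
───········
██─········
···········

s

██─█████···
██─█████···
──────██···
──────██···
──────██···
─────▲──···
──────██···
──────██···
██─········
···········
···········

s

██─█████···
──────██···
──────██···
──────██···
────────···
─────▲██···
──────██···
██──────···
···········
···········
···········

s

──────██···
──────██···
──────██···
────────···
──────██···
─────▲██···
██──────···
···─████···
···········
···········
···········

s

──────██···
──────██···
────────···
──────██···
──────██···
██───▲──···
···─████···
···─████···
···········
···········
···········

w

█──────██··
█──────██··
█────────··
█──────██··
█──────██··
███──▲───··
···█─████··
···█─████··
···········
···········
···········

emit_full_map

████─█████
████─█████
██──────██
██──────██
██──────██
██────────
██──────██
██──────██
████──▲───
····█─████
····█─████

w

██──────██·
██──────██·
██────────·
██──────██·
██──────██·
████─▲────·
···██─████·
···██─████·
···········
···········
···········

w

·██──────██
·██──────██
·██────────
·██──────██
·██──────██
·████▲─────
···███─████
···███─████
···········
···········
···········

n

·██──────██
·██──────██
·██──────██
·██────────
·██──────██
·██──▲───██
·████──────
···███─████
···███─████
···········
···········

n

·████─█████
·██──────██
·██──────██
·██──────██
·██────────
·██──▲───██
·██──────██
·████──────
···███─████
···███─████
···········

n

·████─█████
·████─█████
·██──────██
·██──────██
·██──────██
·██──▲─────
·██──────██
·██──────██
·████──────
···███─████
···███─████

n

···········
·████─█████
·████─█████
·██──────██
·██──────██
·██──▲───██
·██────────
·██──────██
·██──────██
·████──────
···███─████

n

···········
···········
·████─█████
·████─█████
·██──────██
·██──▲───██
·██──────██
·██────────
·██──────██
·██──────██
·████──────

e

···········
···········
████─█████·
████─█████·
██──────██·
██───▲──██·
██──────██·
██────────·
██──────██·
██──────██·
████──────·

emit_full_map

████─█████
████─█████
██──────██
██───▲──██
██──────██
██────────
██──────██
██──────██
████──────
··███─████
··███─████

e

···········
···········
███─█████··
███─█████··
█──────██··
█────▲─██··
█──────██··
█────────··
█──────██··
█──────██··
███──────··

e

···········
···········
██─█████···
██─█████···
──────██···
─────▲██···
──────██···
────────···
──────██···
──────██···
██──────···

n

···········
···········
···········
██─█████···
██─█████···
─────▲██···
──────██···
──────██···
────────···
──────██···
──────██···

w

···········
···········
···········
███─█████··
███─█████··
█────▲─██··
█──────██··
█──────██··
█────────··
█──────██··
█──────██··

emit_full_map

████─█████
████─█████
██────▲─██
██──────██
██──────██
██────────
██──────██
██──────██
████──────
··███─████
··███─████


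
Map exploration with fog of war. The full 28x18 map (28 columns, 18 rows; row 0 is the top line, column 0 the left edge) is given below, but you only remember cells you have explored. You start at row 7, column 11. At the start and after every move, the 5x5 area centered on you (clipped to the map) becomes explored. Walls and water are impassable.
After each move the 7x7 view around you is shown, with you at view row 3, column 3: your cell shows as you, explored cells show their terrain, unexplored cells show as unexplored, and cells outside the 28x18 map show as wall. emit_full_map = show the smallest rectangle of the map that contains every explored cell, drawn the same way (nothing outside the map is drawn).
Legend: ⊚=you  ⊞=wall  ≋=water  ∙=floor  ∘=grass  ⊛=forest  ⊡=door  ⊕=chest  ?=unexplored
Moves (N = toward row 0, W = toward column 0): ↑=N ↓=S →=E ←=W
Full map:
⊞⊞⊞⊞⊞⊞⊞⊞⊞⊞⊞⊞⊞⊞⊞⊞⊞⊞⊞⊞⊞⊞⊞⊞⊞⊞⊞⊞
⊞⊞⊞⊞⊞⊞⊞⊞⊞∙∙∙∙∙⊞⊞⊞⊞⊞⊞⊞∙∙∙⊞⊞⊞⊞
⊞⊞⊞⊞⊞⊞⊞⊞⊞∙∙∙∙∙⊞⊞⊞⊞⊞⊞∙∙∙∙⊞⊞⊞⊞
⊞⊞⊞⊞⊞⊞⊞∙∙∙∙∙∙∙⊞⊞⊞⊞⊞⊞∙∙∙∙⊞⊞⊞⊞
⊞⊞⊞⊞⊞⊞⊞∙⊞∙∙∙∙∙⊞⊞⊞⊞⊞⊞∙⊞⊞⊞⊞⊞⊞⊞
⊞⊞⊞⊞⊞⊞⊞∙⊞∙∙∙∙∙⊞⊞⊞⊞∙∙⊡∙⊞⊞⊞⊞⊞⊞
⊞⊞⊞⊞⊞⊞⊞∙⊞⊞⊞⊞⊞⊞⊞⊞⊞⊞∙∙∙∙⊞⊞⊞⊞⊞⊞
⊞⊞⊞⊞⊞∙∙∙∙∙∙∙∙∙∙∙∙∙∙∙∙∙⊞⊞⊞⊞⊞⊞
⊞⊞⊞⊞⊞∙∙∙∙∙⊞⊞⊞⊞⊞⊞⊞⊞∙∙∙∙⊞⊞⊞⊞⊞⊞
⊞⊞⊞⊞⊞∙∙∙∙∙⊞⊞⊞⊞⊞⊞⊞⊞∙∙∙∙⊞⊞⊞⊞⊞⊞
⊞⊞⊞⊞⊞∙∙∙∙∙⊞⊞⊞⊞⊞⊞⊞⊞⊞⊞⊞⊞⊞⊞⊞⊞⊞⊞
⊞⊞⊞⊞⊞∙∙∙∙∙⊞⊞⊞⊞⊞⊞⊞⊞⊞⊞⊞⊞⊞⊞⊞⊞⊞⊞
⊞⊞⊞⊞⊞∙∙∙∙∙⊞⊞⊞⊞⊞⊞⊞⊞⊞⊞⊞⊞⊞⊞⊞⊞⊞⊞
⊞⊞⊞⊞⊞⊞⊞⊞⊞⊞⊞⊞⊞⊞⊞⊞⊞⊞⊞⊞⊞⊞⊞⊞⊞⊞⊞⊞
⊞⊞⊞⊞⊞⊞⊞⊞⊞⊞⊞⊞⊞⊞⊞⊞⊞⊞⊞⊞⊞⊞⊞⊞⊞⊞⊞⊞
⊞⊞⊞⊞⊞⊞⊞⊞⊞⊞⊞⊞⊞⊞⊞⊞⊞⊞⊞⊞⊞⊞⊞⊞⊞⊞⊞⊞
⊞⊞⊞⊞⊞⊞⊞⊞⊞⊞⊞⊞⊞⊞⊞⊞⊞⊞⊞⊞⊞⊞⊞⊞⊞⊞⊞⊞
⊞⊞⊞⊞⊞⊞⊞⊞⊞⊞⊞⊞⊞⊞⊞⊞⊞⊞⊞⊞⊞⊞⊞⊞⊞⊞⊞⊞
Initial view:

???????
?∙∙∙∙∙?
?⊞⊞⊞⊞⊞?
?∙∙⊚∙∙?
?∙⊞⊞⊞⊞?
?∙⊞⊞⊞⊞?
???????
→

???????
∙∙∙∙∙⊞?
⊞⊞⊞⊞⊞⊞?
∙∙∙⊚∙∙?
∙⊞⊞⊞⊞⊞?
∙⊞⊞⊞⊞⊞?
???????

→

???????
∙∙∙∙⊞⊞?
⊞⊞⊞⊞⊞⊞?
∙∙∙⊚∙∙?
⊞⊞⊞⊞⊞⊞?
⊞⊞⊞⊞⊞⊞?
???????

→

???????
∙∙∙⊞⊞⊞?
⊞⊞⊞⊞⊞⊞?
∙∙∙⊚∙∙?
⊞⊞⊞⊞⊞⊞?
⊞⊞⊞⊞⊞⊞?
???????

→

???????
∙∙⊞⊞⊞⊞?
⊞⊞⊞⊞⊞⊞?
∙∙∙⊚∙∙?
⊞⊞⊞⊞⊞⊞?
⊞⊞⊞⊞⊞⊞?
???????

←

???????
∙∙∙⊞⊞⊞⊞
⊞⊞⊞⊞⊞⊞⊞
∙∙∙⊚∙∙∙
⊞⊞⊞⊞⊞⊞⊞
⊞⊞⊞⊞⊞⊞⊞
???????

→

???????
∙∙⊞⊞⊞⊞?
⊞⊞⊞⊞⊞⊞?
∙∙∙⊚∙∙?
⊞⊞⊞⊞⊞⊞?
⊞⊞⊞⊞⊞⊞?
???????

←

???????
∙∙∙⊞⊞⊞⊞
⊞⊞⊞⊞⊞⊞⊞
∙∙∙⊚∙∙∙
⊞⊞⊞⊞⊞⊞⊞
⊞⊞⊞⊞⊞⊞⊞
???????


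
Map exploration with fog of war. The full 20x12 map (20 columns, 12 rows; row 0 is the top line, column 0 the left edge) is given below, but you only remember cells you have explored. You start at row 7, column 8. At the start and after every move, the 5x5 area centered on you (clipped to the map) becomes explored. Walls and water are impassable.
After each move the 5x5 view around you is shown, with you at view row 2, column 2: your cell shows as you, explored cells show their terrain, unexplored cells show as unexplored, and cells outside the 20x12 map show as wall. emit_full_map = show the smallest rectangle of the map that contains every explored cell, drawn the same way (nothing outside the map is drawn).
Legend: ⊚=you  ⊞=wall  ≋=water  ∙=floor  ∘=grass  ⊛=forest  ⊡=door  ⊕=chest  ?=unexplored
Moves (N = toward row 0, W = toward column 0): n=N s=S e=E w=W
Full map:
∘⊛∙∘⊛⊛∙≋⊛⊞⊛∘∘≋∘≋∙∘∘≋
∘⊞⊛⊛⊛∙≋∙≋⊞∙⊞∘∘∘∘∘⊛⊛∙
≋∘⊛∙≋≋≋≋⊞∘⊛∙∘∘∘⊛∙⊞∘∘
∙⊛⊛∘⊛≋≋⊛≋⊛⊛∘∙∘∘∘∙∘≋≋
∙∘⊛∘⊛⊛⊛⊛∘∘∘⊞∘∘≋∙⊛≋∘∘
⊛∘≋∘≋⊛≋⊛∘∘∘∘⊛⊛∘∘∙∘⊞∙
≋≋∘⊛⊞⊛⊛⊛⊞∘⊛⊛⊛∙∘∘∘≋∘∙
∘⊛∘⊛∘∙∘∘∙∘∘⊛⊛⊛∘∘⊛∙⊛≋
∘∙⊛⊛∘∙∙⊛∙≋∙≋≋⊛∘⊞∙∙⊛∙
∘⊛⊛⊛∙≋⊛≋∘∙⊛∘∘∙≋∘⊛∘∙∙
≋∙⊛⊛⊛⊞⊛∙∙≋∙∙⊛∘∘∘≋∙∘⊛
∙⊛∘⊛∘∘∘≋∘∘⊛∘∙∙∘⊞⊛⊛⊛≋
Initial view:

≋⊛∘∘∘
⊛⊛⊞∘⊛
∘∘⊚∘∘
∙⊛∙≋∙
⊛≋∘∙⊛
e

⊛∘∘∘∘
⊛⊞∘⊛⊛
∘∙⊚∘⊛
⊛∙≋∙≋
≋∘∙⊛∘

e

∘∘∘∘⊛
⊞∘⊛⊛⊛
∙∘⊚⊛⊛
∙≋∙≋≋
∘∙⊛∘∘

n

∘∘∘⊞∘
∘∘∘∘⊛
⊞∘⊚⊛⊛
∙∘∘⊛⊛
∙≋∙≋≋

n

≋⊛⊛∘∙
∘∘∘⊞∘
∘∘⊚∘⊛
⊞∘⊛⊛⊛
∙∘∘⊛⊛

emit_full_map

??≋⊛⊛∘∙
??∘∘∘⊞∘
≋⊛∘∘⊚∘⊛
⊛⊛⊞∘⊛⊛⊛
∘∘∙∘∘⊛⊛
∙⊛∙≋∙≋≋
⊛≋∘∙⊛∘∘

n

⊞∘⊛∙∘
≋⊛⊛∘∙
∘∘⊚⊞∘
∘∘∘∘⊛
⊞∘⊛⊛⊛

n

≋⊞∙⊞∘
⊞∘⊛∙∘
≋⊛⊚∘∙
∘∘∘⊞∘
∘∘∘∘⊛

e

⊞∙⊞∘∘
∘⊛∙∘∘
⊛⊛⊚∙∘
∘∘⊞∘∘
∘∘∘⊛⊛

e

∙⊞∘∘∘
⊛∙∘∘∘
⊛∘⊚∘∘
∘⊞∘∘≋
∘∘⊛⊛∘

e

⊞∘∘∘∘
∙∘∘∘⊛
∘∙⊚∘∘
⊞∘∘≋∙
∘⊛⊛∘∘

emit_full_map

??≋⊞∙⊞∘∘∘∘
??⊞∘⊛∙∘∘∘⊛
??≋⊛⊛∘∙⊚∘∘
??∘∘∘⊞∘∘≋∙
≋⊛∘∘∘∘⊛⊛∘∘
⊛⊛⊞∘⊛⊛⊛???
∘∘∙∘∘⊛⊛???
∙⊛∙≋∙≋≋???
⊛≋∘∙⊛∘∘???

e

∘∘∘∘∘
∘∘∘⊛∙
∙∘⊚∘∙
∘∘≋∙⊛
⊛⊛∘∘∙

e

∘∘∘∘⊛
∘∘⊛∙⊞
∘∘⊚∙∘
∘≋∙⊛≋
⊛∘∘∙∘

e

∘∘∘⊛⊛
∘⊛∙⊞∘
∘∘⊚∘≋
≋∙⊛≋∘
∘∘∙∘⊞

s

∘⊛∙⊞∘
∘∘∙∘≋
≋∙⊚≋∘
∘∘∙∘⊞
∘∘∘≋∘

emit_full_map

??≋⊞∙⊞∘∘∘∘∘⊛⊛
??⊞∘⊛∙∘∘∘⊛∙⊞∘
??≋⊛⊛∘∙∘∘∘∙∘≋
??∘∘∘⊞∘∘≋∙⊚≋∘
≋⊛∘∘∘∘⊛⊛∘∘∙∘⊞
⊛⊛⊞∘⊛⊛⊛?∘∘∘≋∘
∘∘∙∘∘⊛⊛??????
∙⊛∙≋∙≋≋??????
⊛≋∘∙⊛∘∘??????

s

∘∘∙∘≋
≋∙⊛≋∘
∘∘⊚∘⊞
∘∘∘≋∘
∘∘⊛∙⊛

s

≋∙⊛≋∘
∘∘∙∘⊞
∘∘⊚≋∘
∘∘⊛∙⊛
∘⊞∙∙⊛

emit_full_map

??≋⊞∙⊞∘∘∘∘∘⊛⊛
??⊞∘⊛∙∘∘∘⊛∙⊞∘
??≋⊛⊛∘∙∘∘∘∙∘≋
??∘∘∘⊞∘∘≋∙⊛≋∘
≋⊛∘∘∘∘⊛⊛∘∘∙∘⊞
⊛⊛⊞∘⊛⊛⊛?∘∘⊚≋∘
∘∘∙∘∘⊛⊛?∘∘⊛∙⊛
∙⊛∙≋∙≋≋?∘⊞∙∙⊛
⊛≋∘∙⊛∘∘??????


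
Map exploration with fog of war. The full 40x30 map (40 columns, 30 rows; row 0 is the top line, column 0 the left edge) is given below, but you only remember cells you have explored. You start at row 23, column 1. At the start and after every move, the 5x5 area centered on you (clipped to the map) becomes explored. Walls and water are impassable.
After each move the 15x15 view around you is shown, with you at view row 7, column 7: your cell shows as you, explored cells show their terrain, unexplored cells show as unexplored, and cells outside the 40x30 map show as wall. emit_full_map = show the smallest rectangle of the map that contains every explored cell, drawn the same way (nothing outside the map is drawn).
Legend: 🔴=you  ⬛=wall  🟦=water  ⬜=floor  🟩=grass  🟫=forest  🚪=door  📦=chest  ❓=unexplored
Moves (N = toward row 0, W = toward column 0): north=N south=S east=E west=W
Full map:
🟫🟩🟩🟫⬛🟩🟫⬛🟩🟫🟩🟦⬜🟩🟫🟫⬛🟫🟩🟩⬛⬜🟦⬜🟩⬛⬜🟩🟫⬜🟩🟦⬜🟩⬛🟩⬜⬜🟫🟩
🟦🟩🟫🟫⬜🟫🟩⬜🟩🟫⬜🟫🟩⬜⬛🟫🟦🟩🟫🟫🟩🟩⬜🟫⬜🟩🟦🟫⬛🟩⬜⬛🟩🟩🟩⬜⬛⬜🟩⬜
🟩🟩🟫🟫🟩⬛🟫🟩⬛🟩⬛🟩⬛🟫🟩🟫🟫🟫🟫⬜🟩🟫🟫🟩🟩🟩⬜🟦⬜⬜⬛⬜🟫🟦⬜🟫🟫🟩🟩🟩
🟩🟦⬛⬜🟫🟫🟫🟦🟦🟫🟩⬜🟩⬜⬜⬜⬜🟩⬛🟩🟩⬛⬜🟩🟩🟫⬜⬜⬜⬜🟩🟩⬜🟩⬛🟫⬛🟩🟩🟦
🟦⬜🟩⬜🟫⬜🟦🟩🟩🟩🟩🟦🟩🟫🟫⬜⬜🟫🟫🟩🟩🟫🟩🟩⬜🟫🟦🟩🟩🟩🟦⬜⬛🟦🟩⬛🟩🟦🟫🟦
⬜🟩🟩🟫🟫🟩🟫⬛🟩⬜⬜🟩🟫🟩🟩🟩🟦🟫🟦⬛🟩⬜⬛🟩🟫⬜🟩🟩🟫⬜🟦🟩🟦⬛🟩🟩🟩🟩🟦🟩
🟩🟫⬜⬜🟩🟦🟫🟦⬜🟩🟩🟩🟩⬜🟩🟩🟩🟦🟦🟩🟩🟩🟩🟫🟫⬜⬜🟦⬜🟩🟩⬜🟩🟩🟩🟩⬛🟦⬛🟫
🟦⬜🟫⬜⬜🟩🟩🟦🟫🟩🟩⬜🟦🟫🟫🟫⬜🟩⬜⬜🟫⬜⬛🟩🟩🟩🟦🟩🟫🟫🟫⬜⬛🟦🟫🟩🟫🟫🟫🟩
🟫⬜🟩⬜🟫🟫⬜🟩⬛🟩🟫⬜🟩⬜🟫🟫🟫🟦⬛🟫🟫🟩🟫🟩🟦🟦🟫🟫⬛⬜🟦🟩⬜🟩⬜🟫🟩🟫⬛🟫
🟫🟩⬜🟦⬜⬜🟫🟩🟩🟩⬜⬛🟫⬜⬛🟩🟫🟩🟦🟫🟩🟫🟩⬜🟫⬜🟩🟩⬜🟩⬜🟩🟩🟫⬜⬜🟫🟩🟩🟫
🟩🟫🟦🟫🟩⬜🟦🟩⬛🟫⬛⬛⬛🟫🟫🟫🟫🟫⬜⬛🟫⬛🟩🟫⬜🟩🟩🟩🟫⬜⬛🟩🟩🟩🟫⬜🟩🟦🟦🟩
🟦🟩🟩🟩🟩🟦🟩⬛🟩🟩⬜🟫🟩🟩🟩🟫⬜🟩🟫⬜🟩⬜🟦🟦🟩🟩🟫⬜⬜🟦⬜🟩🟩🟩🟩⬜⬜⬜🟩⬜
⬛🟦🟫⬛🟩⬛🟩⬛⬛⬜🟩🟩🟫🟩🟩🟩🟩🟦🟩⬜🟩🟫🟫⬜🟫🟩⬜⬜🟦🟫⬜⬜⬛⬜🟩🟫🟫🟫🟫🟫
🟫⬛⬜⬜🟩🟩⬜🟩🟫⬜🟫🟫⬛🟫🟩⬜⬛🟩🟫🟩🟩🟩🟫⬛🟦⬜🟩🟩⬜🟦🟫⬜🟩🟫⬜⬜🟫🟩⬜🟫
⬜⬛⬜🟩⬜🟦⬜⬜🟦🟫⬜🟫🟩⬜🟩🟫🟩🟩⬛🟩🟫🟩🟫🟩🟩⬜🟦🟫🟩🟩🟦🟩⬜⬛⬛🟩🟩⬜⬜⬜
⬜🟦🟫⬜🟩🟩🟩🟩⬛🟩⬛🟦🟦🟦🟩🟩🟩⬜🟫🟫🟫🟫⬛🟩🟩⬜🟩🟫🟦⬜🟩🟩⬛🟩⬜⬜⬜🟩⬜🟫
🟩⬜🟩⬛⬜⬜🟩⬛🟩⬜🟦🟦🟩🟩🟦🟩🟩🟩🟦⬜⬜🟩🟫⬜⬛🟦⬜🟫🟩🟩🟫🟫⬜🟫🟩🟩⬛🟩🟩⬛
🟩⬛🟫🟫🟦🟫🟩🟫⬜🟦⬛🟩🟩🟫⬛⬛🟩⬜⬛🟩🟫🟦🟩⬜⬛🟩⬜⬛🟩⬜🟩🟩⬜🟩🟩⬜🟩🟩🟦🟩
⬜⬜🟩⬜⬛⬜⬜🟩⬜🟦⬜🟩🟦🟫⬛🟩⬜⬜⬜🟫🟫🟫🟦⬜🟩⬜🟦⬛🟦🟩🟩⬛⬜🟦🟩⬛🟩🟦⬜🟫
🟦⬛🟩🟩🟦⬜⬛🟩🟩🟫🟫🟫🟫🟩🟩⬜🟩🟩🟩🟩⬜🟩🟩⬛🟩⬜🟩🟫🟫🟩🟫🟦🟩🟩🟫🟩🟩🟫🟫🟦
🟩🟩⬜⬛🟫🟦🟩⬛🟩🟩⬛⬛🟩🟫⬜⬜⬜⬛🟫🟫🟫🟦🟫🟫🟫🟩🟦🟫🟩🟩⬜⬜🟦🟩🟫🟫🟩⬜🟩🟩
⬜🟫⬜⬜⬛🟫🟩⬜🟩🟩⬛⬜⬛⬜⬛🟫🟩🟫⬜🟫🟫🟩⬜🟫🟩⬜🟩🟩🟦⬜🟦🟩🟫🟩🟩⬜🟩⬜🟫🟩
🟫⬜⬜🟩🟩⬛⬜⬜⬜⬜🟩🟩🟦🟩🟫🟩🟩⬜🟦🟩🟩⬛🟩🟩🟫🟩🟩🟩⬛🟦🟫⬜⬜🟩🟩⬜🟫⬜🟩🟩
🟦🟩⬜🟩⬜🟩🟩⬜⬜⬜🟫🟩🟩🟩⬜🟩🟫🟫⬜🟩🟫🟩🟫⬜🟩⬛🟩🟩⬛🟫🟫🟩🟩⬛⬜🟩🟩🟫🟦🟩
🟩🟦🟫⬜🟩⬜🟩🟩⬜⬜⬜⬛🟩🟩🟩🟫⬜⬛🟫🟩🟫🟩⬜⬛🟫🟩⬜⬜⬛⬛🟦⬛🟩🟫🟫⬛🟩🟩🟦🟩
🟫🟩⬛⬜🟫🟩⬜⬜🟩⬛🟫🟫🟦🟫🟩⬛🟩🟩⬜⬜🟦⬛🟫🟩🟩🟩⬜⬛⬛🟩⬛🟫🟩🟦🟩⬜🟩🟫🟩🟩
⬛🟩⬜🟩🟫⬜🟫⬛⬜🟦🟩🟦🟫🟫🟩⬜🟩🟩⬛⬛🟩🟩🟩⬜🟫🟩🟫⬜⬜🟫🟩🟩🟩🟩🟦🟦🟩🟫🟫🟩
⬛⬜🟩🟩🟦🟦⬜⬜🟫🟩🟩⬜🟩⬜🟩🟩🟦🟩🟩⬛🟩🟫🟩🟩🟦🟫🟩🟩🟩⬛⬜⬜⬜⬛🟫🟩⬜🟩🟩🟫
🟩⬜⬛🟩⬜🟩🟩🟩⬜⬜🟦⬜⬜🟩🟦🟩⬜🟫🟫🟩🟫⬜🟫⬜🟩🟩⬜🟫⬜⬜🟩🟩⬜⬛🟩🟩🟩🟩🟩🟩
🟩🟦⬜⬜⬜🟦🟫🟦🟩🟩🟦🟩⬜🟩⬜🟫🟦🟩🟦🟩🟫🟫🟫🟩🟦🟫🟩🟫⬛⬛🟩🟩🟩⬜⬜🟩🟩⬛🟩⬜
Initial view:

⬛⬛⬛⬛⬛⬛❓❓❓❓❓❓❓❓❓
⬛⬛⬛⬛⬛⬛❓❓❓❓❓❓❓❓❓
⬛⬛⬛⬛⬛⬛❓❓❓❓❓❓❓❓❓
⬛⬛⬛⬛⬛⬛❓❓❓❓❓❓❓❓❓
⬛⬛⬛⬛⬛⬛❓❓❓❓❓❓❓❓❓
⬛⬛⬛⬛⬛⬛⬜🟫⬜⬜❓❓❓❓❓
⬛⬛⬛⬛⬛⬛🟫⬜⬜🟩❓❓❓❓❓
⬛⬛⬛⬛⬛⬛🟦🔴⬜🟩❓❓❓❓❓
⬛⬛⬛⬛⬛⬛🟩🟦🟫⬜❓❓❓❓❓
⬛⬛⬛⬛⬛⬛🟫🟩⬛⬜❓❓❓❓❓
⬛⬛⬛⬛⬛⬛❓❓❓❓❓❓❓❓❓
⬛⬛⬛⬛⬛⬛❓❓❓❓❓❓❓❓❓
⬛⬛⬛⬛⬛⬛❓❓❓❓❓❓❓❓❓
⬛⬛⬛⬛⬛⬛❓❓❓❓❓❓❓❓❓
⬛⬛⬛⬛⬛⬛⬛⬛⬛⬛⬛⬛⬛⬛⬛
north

⬛⬛⬛⬛⬛⬛❓❓❓❓❓❓❓❓❓
⬛⬛⬛⬛⬛⬛❓❓❓❓❓❓❓❓❓
⬛⬛⬛⬛⬛⬛❓❓❓❓❓❓❓❓❓
⬛⬛⬛⬛⬛⬛❓❓❓❓❓❓❓❓❓
⬛⬛⬛⬛⬛⬛❓❓❓❓❓❓❓❓❓
⬛⬛⬛⬛⬛⬛🟩🟩⬜⬛❓❓❓❓❓
⬛⬛⬛⬛⬛⬛⬜🟫⬜⬜❓❓❓❓❓
⬛⬛⬛⬛⬛⬛🟫🔴⬜🟩❓❓❓❓❓
⬛⬛⬛⬛⬛⬛🟦🟩⬜🟩❓❓❓❓❓
⬛⬛⬛⬛⬛⬛🟩🟦🟫⬜❓❓❓❓❓
⬛⬛⬛⬛⬛⬛🟫🟩⬛⬜❓❓❓❓❓
⬛⬛⬛⬛⬛⬛❓❓❓❓❓❓❓❓❓
⬛⬛⬛⬛⬛⬛❓❓❓❓❓❓❓❓❓
⬛⬛⬛⬛⬛⬛❓❓❓❓❓❓❓❓❓
⬛⬛⬛⬛⬛⬛❓❓❓❓❓❓❓❓❓

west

⬛⬛⬛⬛⬛⬛⬛❓❓❓❓❓❓❓❓
⬛⬛⬛⬛⬛⬛⬛❓❓❓❓❓❓❓❓
⬛⬛⬛⬛⬛⬛⬛❓❓❓❓❓❓❓❓
⬛⬛⬛⬛⬛⬛⬛❓❓❓❓❓❓❓❓
⬛⬛⬛⬛⬛⬛⬛❓❓❓❓❓❓❓❓
⬛⬛⬛⬛⬛⬛⬛🟩🟩⬜⬛❓❓❓❓
⬛⬛⬛⬛⬛⬛⬛⬜🟫⬜⬜❓❓❓❓
⬛⬛⬛⬛⬛⬛⬛🔴⬜⬜🟩❓❓❓❓
⬛⬛⬛⬛⬛⬛⬛🟦🟩⬜🟩❓❓❓❓
⬛⬛⬛⬛⬛⬛⬛🟩🟦🟫⬜❓❓❓❓
⬛⬛⬛⬛⬛⬛⬛🟫🟩⬛⬜❓❓❓❓
⬛⬛⬛⬛⬛⬛⬛❓❓❓❓❓❓❓❓
⬛⬛⬛⬛⬛⬛⬛❓❓❓❓❓❓❓❓
⬛⬛⬛⬛⬛⬛⬛❓❓❓❓❓❓❓❓
⬛⬛⬛⬛⬛⬛⬛❓❓❓❓❓❓❓❓

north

⬛⬛⬛⬛⬛⬛⬛❓❓❓❓❓❓❓❓
⬛⬛⬛⬛⬛⬛⬛❓❓❓❓❓❓❓❓
⬛⬛⬛⬛⬛⬛⬛❓❓❓❓❓❓❓❓
⬛⬛⬛⬛⬛⬛⬛❓❓❓❓❓❓❓❓
⬛⬛⬛⬛⬛⬛⬛❓❓❓❓❓❓❓❓
⬛⬛⬛⬛⬛⬛⬛🟦⬛🟩❓❓❓❓❓
⬛⬛⬛⬛⬛⬛⬛🟩🟩⬜⬛❓❓❓❓
⬛⬛⬛⬛⬛⬛⬛🔴🟫⬜⬜❓❓❓❓
⬛⬛⬛⬛⬛⬛⬛🟫⬜⬜🟩❓❓❓❓
⬛⬛⬛⬛⬛⬛⬛🟦🟩⬜🟩❓❓❓❓
⬛⬛⬛⬛⬛⬛⬛🟩🟦🟫⬜❓❓❓❓
⬛⬛⬛⬛⬛⬛⬛🟫🟩⬛⬜❓❓❓❓
⬛⬛⬛⬛⬛⬛⬛❓❓❓❓❓❓❓❓
⬛⬛⬛⬛⬛⬛⬛❓❓❓❓❓❓❓❓
⬛⬛⬛⬛⬛⬛⬛❓❓❓❓❓❓❓❓

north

⬛⬛⬛⬛⬛⬛⬛❓❓❓❓❓❓❓❓
⬛⬛⬛⬛⬛⬛⬛❓❓❓❓❓❓❓❓
⬛⬛⬛⬛⬛⬛⬛❓❓❓❓❓❓❓❓
⬛⬛⬛⬛⬛⬛⬛❓❓❓❓❓❓❓❓
⬛⬛⬛⬛⬛⬛⬛❓❓❓❓❓❓❓❓
⬛⬛⬛⬛⬛⬛⬛⬜⬜🟩❓❓❓❓❓
⬛⬛⬛⬛⬛⬛⬛🟦⬛🟩❓❓❓❓❓
⬛⬛⬛⬛⬛⬛⬛🔴🟩⬜⬛❓❓❓❓
⬛⬛⬛⬛⬛⬛⬛⬜🟫⬜⬜❓❓❓❓
⬛⬛⬛⬛⬛⬛⬛🟫⬜⬜🟩❓❓❓❓
⬛⬛⬛⬛⬛⬛⬛🟦🟩⬜🟩❓❓❓❓
⬛⬛⬛⬛⬛⬛⬛🟩🟦🟫⬜❓❓❓❓
⬛⬛⬛⬛⬛⬛⬛🟫🟩⬛⬜❓❓❓❓
⬛⬛⬛⬛⬛⬛⬛❓❓❓❓❓❓❓❓
⬛⬛⬛⬛⬛⬛⬛❓❓❓❓❓❓❓❓

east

⬛⬛⬛⬛⬛⬛❓❓❓❓❓❓❓❓❓
⬛⬛⬛⬛⬛⬛❓❓❓❓❓❓❓❓❓
⬛⬛⬛⬛⬛⬛❓❓❓❓❓❓❓❓❓
⬛⬛⬛⬛⬛⬛❓❓❓❓❓❓❓❓❓
⬛⬛⬛⬛⬛⬛❓❓❓❓❓❓❓❓❓
⬛⬛⬛⬛⬛⬛⬜⬜🟩⬜❓❓❓❓❓
⬛⬛⬛⬛⬛⬛🟦⬛🟩🟩❓❓❓❓❓
⬛⬛⬛⬛⬛⬛🟩🔴⬜⬛❓❓❓❓❓
⬛⬛⬛⬛⬛⬛⬜🟫⬜⬜❓❓❓❓❓
⬛⬛⬛⬛⬛⬛🟫⬜⬜🟩❓❓❓❓❓
⬛⬛⬛⬛⬛⬛🟦🟩⬜🟩❓❓❓❓❓
⬛⬛⬛⬛⬛⬛🟩🟦🟫⬜❓❓❓❓❓
⬛⬛⬛⬛⬛⬛🟫🟩⬛⬜❓❓❓❓❓
⬛⬛⬛⬛⬛⬛❓❓❓❓❓❓❓❓❓
⬛⬛⬛⬛⬛⬛❓❓❓❓❓❓❓❓❓

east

⬛⬛⬛⬛⬛❓❓❓❓❓❓❓❓❓❓
⬛⬛⬛⬛⬛❓❓❓❓❓❓❓❓❓❓
⬛⬛⬛⬛⬛❓❓❓❓❓❓❓❓❓❓
⬛⬛⬛⬛⬛❓❓❓❓❓❓❓❓❓❓
⬛⬛⬛⬛⬛❓❓❓❓❓❓❓❓❓❓
⬛⬛⬛⬛⬛⬜⬜🟩⬜⬛❓❓❓❓❓
⬛⬛⬛⬛⬛🟦⬛🟩🟩🟦❓❓❓❓❓
⬛⬛⬛⬛⬛🟩🟩🔴⬛🟫❓❓❓❓❓
⬛⬛⬛⬛⬛⬜🟫⬜⬜⬛❓❓❓❓❓
⬛⬛⬛⬛⬛🟫⬜⬜🟩🟩❓❓❓❓❓
⬛⬛⬛⬛⬛🟦🟩⬜🟩❓❓❓❓❓❓
⬛⬛⬛⬛⬛🟩🟦🟫⬜❓❓❓❓❓❓
⬛⬛⬛⬛⬛🟫🟩⬛⬜❓❓❓❓❓❓
⬛⬛⬛⬛⬛❓❓❓❓❓❓❓❓❓❓
⬛⬛⬛⬛⬛❓❓❓❓❓❓❓❓❓❓

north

⬛⬛⬛⬛⬛❓❓❓❓❓❓❓❓❓❓
⬛⬛⬛⬛⬛❓❓❓❓❓❓❓❓❓❓
⬛⬛⬛⬛⬛❓❓❓❓❓❓❓❓❓❓
⬛⬛⬛⬛⬛❓❓❓❓❓❓❓❓❓❓
⬛⬛⬛⬛⬛❓❓❓❓❓❓❓❓❓❓
⬛⬛⬛⬛⬛🟩⬛🟫🟫🟦❓❓❓❓❓
⬛⬛⬛⬛⬛⬜⬜🟩⬜⬛❓❓❓❓❓
⬛⬛⬛⬛⬛🟦⬛🔴🟩🟦❓❓❓❓❓
⬛⬛⬛⬛⬛🟩🟩⬜⬛🟫❓❓❓❓❓
⬛⬛⬛⬛⬛⬜🟫⬜⬜⬛❓❓❓❓❓
⬛⬛⬛⬛⬛🟫⬜⬜🟩🟩❓❓❓❓❓
⬛⬛⬛⬛⬛🟦🟩⬜🟩❓❓❓❓❓❓
⬛⬛⬛⬛⬛🟩🟦🟫⬜❓❓❓❓❓❓
⬛⬛⬛⬛⬛🟫🟩⬛⬜❓❓❓❓❓❓
⬛⬛⬛⬛⬛❓❓❓❓❓❓❓❓❓❓

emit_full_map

🟩⬛🟫🟫🟦
⬜⬜🟩⬜⬛
🟦⬛🔴🟩🟦
🟩🟩⬜⬛🟫
⬜🟫⬜⬜⬛
🟫⬜⬜🟩🟩
🟦🟩⬜🟩❓
🟩🟦🟫⬜❓
🟫🟩⬛⬜❓

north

⬛⬛⬛⬛⬛❓❓❓❓❓❓❓❓❓❓
⬛⬛⬛⬛⬛❓❓❓❓❓❓❓❓❓❓
⬛⬛⬛⬛⬛❓❓❓❓❓❓❓❓❓❓
⬛⬛⬛⬛⬛❓❓❓❓❓❓❓❓❓❓
⬛⬛⬛⬛⬛❓❓❓❓❓❓❓❓❓❓
⬛⬛⬛⬛⬛🟩⬜🟩⬛⬜❓❓❓❓❓
⬛⬛⬛⬛⬛🟩⬛🟫🟫🟦❓❓❓❓❓
⬛⬛⬛⬛⬛⬜⬜🔴⬜⬛❓❓❓❓❓
⬛⬛⬛⬛⬛🟦⬛🟩🟩🟦❓❓❓❓❓
⬛⬛⬛⬛⬛🟩🟩⬜⬛🟫❓❓❓❓❓
⬛⬛⬛⬛⬛⬜🟫⬜⬜⬛❓❓❓❓❓
⬛⬛⬛⬛⬛🟫⬜⬜🟩🟩❓❓❓❓❓
⬛⬛⬛⬛⬛🟦🟩⬜🟩❓❓❓❓❓❓
⬛⬛⬛⬛⬛🟩🟦🟫⬜❓❓❓❓❓❓
⬛⬛⬛⬛⬛🟫🟩⬛⬜❓❓❓❓❓❓

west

⬛⬛⬛⬛⬛⬛❓❓❓❓❓❓❓❓❓
⬛⬛⬛⬛⬛⬛❓❓❓❓❓❓❓❓❓
⬛⬛⬛⬛⬛⬛❓❓❓❓❓❓❓❓❓
⬛⬛⬛⬛⬛⬛❓❓❓❓❓❓❓❓❓
⬛⬛⬛⬛⬛⬛❓❓❓❓❓❓❓❓❓
⬛⬛⬛⬛⬛⬛🟩⬜🟩⬛⬜❓❓❓❓
⬛⬛⬛⬛⬛⬛🟩⬛🟫🟫🟦❓❓❓❓
⬛⬛⬛⬛⬛⬛⬜🔴🟩⬜⬛❓❓❓❓
⬛⬛⬛⬛⬛⬛🟦⬛🟩🟩🟦❓❓❓❓
⬛⬛⬛⬛⬛⬛🟩🟩⬜⬛🟫❓❓❓❓
⬛⬛⬛⬛⬛⬛⬜🟫⬜⬜⬛❓❓❓❓
⬛⬛⬛⬛⬛⬛🟫⬜⬜🟩🟩❓❓❓❓
⬛⬛⬛⬛⬛⬛🟦🟩⬜🟩❓❓❓❓❓
⬛⬛⬛⬛⬛⬛🟩🟦🟫⬜❓❓❓❓❓
⬛⬛⬛⬛⬛⬛🟫🟩⬛⬜❓❓❓❓❓

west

⬛⬛⬛⬛⬛⬛⬛❓❓❓❓❓❓❓❓
⬛⬛⬛⬛⬛⬛⬛❓❓❓❓❓❓❓❓
⬛⬛⬛⬛⬛⬛⬛❓❓❓❓❓❓❓❓
⬛⬛⬛⬛⬛⬛⬛❓❓❓❓❓❓❓❓
⬛⬛⬛⬛⬛⬛⬛❓❓❓❓❓❓❓❓
⬛⬛⬛⬛⬛⬛⬛🟩⬜🟩⬛⬜❓❓❓
⬛⬛⬛⬛⬛⬛⬛🟩⬛🟫🟫🟦❓❓❓
⬛⬛⬛⬛⬛⬛⬛🔴⬜🟩⬜⬛❓❓❓
⬛⬛⬛⬛⬛⬛⬛🟦⬛🟩🟩🟦❓❓❓
⬛⬛⬛⬛⬛⬛⬛🟩🟩⬜⬛🟫❓❓❓
⬛⬛⬛⬛⬛⬛⬛⬜🟫⬜⬜⬛❓❓❓
⬛⬛⬛⬛⬛⬛⬛🟫⬜⬜🟩🟩❓❓❓
⬛⬛⬛⬛⬛⬛⬛🟦🟩⬜🟩❓❓❓❓
⬛⬛⬛⬛⬛⬛⬛🟩🟦🟫⬜❓❓❓❓
⬛⬛⬛⬛⬛⬛⬛🟫🟩⬛⬜❓❓❓❓

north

⬛⬛⬛⬛⬛⬛⬛❓❓❓❓❓❓❓❓
⬛⬛⬛⬛⬛⬛⬛❓❓❓❓❓❓❓❓
⬛⬛⬛⬛⬛⬛⬛❓❓❓❓❓❓❓❓
⬛⬛⬛⬛⬛⬛⬛❓❓❓❓❓❓❓❓
⬛⬛⬛⬛⬛⬛⬛❓❓❓❓❓❓❓❓
⬛⬛⬛⬛⬛⬛⬛⬜🟦🟫❓❓❓❓❓
⬛⬛⬛⬛⬛⬛⬛🟩⬜🟩⬛⬜❓❓❓
⬛⬛⬛⬛⬛⬛⬛🔴⬛🟫🟫🟦❓❓❓
⬛⬛⬛⬛⬛⬛⬛⬜⬜🟩⬜⬛❓❓❓
⬛⬛⬛⬛⬛⬛⬛🟦⬛🟩🟩🟦❓❓❓
⬛⬛⬛⬛⬛⬛⬛🟩🟩⬜⬛🟫❓❓❓
⬛⬛⬛⬛⬛⬛⬛⬜🟫⬜⬜⬛❓❓❓
⬛⬛⬛⬛⬛⬛⬛🟫⬜⬜🟩🟩❓❓❓
⬛⬛⬛⬛⬛⬛⬛🟦🟩⬜🟩❓❓❓❓
⬛⬛⬛⬛⬛⬛⬛🟩🟦🟫⬜❓❓❓❓

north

⬛⬛⬛⬛⬛⬛⬛❓❓❓❓❓❓❓❓
⬛⬛⬛⬛⬛⬛⬛❓❓❓❓❓❓❓❓
⬛⬛⬛⬛⬛⬛⬛❓❓❓❓❓❓❓❓
⬛⬛⬛⬛⬛⬛⬛❓❓❓❓❓❓❓❓
⬛⬛⬛⬛⬛⬛⬛❓❓❓❓❓❓❓❓
⬛⬛⬛⬛⬛⬛⬛⬜⬛⬜❓❓❓❓❓
⬛⬛⬛⬛⬛⬛⬛⬜🟦🟫❓❓❓❓❓
⬛⬛⬛⬛⬛⬛⬛🔴⬜🟩⬛⬜❓❓❓
⬛⬛⬛⬛⬛⬛⬛🟩⬛🟫🟫🟦❓❓❓
⬛⬛⬛⬛⬛⬛⬛⬜⬜🟩⬜⬛❓❓❓
⬛⬛⬛⬛⬛⬛⬛🟦⬛🟩🟩🟦❓❓❓
⬛⬛⬛⬛⬛⬛⬛🟩🟩⬜⬛🟫❓❓❓
⬛⬛⬛⬛⬛⬛⬛⬜🟫⬜⬜⬛❓❓❓
⬛⬛⬛⬛⬛⬛⬛🟫⬜⬜🟩🟩❓❓❓
⬛⬛⬛⬛⬛⬛⬛🟦🟩⬜🟩❓❓❓❓

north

⬛⬛⬛⬛⬛⬛⬛❓❓❓❓❓❓❓❓
⬛⬛⬛⬛⬛⬛⬛❓❓❓❓❓❓❓❓
⬛⬛⬛⬛⬛⬛⬛❓❓❓❓❓❓❓❓
⬛⬛⬛⬛⬛⬛⬛❓❓❓❓❓❓❓❓
⬛⬛⬛⬛⬛⬛⬛❓❓❓❓❓❓❓❓
⬛⬛⬛⬛⬛⬛⬛🟫⬛⬜❓❓❓❓❓
⬛⬛⬛⬛⬛⬛⬛⬜⬛⬜❓❓❓❓❓
⬛⬛⬛⬛⬛⬛⬛🔴🟦🟫❓❓❓❓❓
⬛⬛⬛⬛⬛⬛⬛🟩⬜🟩⬛⬜❓❓❓
⬛⬛⬛⬛⬛⬛⬛🟩⬛🟫🟫🟦❓❓❓
⬛⬛⬛⬛⬛⬛⬛⬜⬜🟩⬜⬛❓❓❓
⬛⬛⬛⬛⬛⬛⬛🟦⬛🟩🟩🟦❓❓❓
⬛⬛⬛⬛⬛⬛⬛🟩🟩⬜⬛🟫❓❓❓
⬛⬛⬛⬛⬛⬛⬛⬜🟫⬜⬜⬛❓❓❓
⬛⬛⬛⬛⬛⬛⬛🟫⬜⬜🟩🟩❓❓❓

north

⬛⬛⬛⬛⬛⬛⬛❓❓❓❓❓❓❓❓
⬛⬛⬛⬛⬛⬛⬛❓❓❓❓❓❓❓❓
⬛⬛⬛⬛⬛⬛⬛❓❓❓❓❓❓❓❓
⬛⬛⬛⬛⬛⬛⬛❓❓❓❓❓❓❓❓
⬛⬛⬛⬛⬛⬛⬛❓❓❓❓❓❓❓❓
⬛⬛⬛⬛⬛⬛⬛⬛🟦🟫❓❓❓❓❓
⬛⬛⬛⬛⬛⬛⬛🟫⬛⬜❓❓❓❓❓
⬛⬛⬛⬛⬛⬛⬛🔴⬛⬜❓❓❓❓❓
⬛⬛⬛⬛⬛⬛⬛⬜🟦🟫❓❓❓❓❓
⬛⬛⬛⬛⬛⬛⬛🟩⬜🟩⬛⬜❓❓❓
⬛⬛⬛⬛⬛⬛⬛🟩⬛🟫🟫🟦❓❓❓
⬛⬛⬛⬛⬛⬛⬛⬜⬜🟩⬜⬛❓❓❓
⬛⬛⬛⬛⬛⬛⬛🟦⬛🟩🟩🟦❓❓❓
⬛⬛⬛⬛⬛⬛⬛🟩🟩⬜⬛🟫❓❓❓
⬛⬛⬛⬛⬛⬛⬛⬜🟫⬜⬜⬛❓❓❓

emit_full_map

⬛🟦🟫❓❓
🟫⬛⬜❓❓
🔴⬛⬜❓❓
⬜🟦🟫❓❓
🟩⬜🟩⬛⬜
🟩⬛🟫🟫🟦
⬜⬜🟩⬜⬛
🟦⬛🟩🟩🟦
🟩🟩⬜⬛🟫
⬜🟫⬜⬜⬛
🟫⬜⬜🟩🟩
🟦🟩⬜🟩❓
🟩🟦🟫⬜❓
🟫🟩⬛⬜❓

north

⬛⬛⬛⬛⬛⬛⬛❓❓❓❓❓❓❓❓
⬛⬛⬛⬛⬛⬛⬛❓❓❓❓❓❓❓❓
⬛⬛⬛⬛⬛⬛⬛❓❓❓❓❓❓❓❓
⬛⬛⬛⬛⬛⬛⬛❓❓❓❓❓❓❓❓
⬛⬛⬛⬛⬛⬛⬛❓❓❓❓❓❓❓❓
⬛⬛⬛⬛⬛⬛⬛🟦🟩🟩❓❓❓❓❓
⬛⬛⬛⬛⬛⬛⬛⬛🟦🟫❓❓❓❓❓
⬛⬛⬛⬛⬛⬛⬛🔴⬛⬜❓❓❓❓❓
⬛⬛⬛⬛⬛⬛⬛⬜⬛⬜❓❓❓❓❓
⬛⬛⬛⬛⬛⬛⬛⬜🟦🟫❓❓❓❓❓
⬛⬛⬛⬛⬛⬛⬛🟩⬜🟩⬛⬜❓❓❓
⬛⬛⬛⬛⬛⬛⬛🟩⬛🟫🟫🟦❓❓❓
⬛⬛⬛⬛⬛⬛⬛⬜⬜🟩⬜⬛❓❓❓
⬛⬛⬛⬛⬛⬛⬛🟦⬛🟩🟩🟦❓❓❓
⬛⬛⬛⬛⬛⬛⬛🟩🟩⬜⬛🟫❓❓❓

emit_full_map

🟦🟩🟩❓❓
⬛🟦🟫❓❓
🔴⬛⬜❓❓
⬜⬛⬜❓❓
⬜🟦🟫❓❓
🟩⬜🟩⬛⬜
🟩⬛🟫🟫🟦
⬜⬜🟩⬜⬛
🟦⬛🟩🟩🟦
🟩🟩⬜⬛🟫
⬜🟫⬜⬜⬛
🟫⬜⬜🟩🟩
🟦🟩⬜🟩❓
🟩🟦🟫⬜❓
🟫🟩⬛⬜❓
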